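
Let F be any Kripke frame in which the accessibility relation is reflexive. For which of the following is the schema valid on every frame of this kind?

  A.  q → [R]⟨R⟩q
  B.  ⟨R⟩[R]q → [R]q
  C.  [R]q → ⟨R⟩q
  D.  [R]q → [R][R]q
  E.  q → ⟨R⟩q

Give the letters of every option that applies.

C, E

A reflexive relation is serial.
(A) q → [R]⟨R⟩q is axiom B; it is valid on a frame exactly when R is symmetric. Such an R need not be symmetric, so not valid.
(B) ⟨R⟩[R]q → [R]q is the dual of axiom 5; it is valid on a frame exactly when R is euclidean. Such an R need not be euclidean, so not valid.
(C) [R]q → ⟨R⟩q is axiom D, which corresponds to seriality. Every such R is serial — valid.
(D) axiom 4: valid iff R is transitive. Such an R need not be transitive — not valid.
(E) q → ⟨R⟩q (the dual of axiom T) characterises the reflexive frames. Every such R is reflexive — valid.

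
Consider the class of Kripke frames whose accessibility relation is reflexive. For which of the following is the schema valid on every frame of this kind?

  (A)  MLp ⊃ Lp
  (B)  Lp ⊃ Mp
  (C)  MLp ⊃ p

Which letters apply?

A reflexive relation is serial.
(A) the dual of axiom 5: valid iff R is euclidean. Such an R need not be euclidean — not valid.
(B) Lp ⊃ Mp is axiom D; it is valid on a frame exactly when R is serial. Every such R is serial, so valid.
(C) MLp ⊃ p is the dual of axiom B; it is valid on a frame exactly when R is symmetric. Such an R need not be symmetric, so not valid.

B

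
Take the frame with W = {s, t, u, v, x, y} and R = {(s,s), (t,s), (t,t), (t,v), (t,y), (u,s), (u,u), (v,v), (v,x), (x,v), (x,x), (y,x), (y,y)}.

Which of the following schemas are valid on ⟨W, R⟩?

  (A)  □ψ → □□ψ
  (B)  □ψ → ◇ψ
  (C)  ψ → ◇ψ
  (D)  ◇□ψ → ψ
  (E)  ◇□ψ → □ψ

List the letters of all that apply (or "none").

R is reflexive: each world relates to itself.
R is not symmetric: t R s but not s R t.
R is not transitive: t R v and v R x but not t R x.
R is not euclidean: t R s and t R t but not s R t.
R is serial: every world has an R-successor.
(A) □ψ → □□ψ (axiom 4) characterises the transitive frames. R is not transitive — not valid.
(B) □ψ → ◇ψ (axiom D) characterises the serial frames. R is serial — valid.
(C) ψ → ◇ψ is the dual of axiom T; it is valid on a frame exactly when R is reflexive. R is reflexive, so valid.
(D) ◇□ψ → ψ is the dual of axiom B; it is valid on a frame exactly when R is symmetric. R is not symmetric, so not valid.
(E) ◇□ψ → □ψ (the dual of axiom 5) characterises the euclidean frames. R is not euclidean — not valid.

B, C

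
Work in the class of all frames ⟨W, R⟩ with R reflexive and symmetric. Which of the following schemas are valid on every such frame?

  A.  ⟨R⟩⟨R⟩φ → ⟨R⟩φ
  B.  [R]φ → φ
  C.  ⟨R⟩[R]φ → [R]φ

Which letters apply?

B

Reflexive relations are serial.
(A) ⟨R⟩⟨R⟩φ → ⟨R⟩φ is the dual of axiom 4; it is valid on a frame exactly when R is transitive. Such an R need not be transitive, so not valid.
(B) [R]φ → φ is axiom T; it is valid on a frame exactly when R is reflexive. Every such R is reflexive, so valid.
(C) ⟨R⟩[R]φ → [R]φ is the dual of axiom 5; it is valid on a frame exactly when R is euclidean. Such an R need not be euclidean, so not valid.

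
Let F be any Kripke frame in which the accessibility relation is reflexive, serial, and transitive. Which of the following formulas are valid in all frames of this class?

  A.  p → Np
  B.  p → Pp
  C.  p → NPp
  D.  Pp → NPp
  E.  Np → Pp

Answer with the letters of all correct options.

(A) p → Np is equivalent to ◇p→p; it holds exactly when R ⊆ identity. Such an R need not be a subset of the identity — not valid.
(B) p → Pp is the dual of axiom T, which corresponds to reflexivity. Every such R is reflexive — valid.
(C) p → NPp (axiom B) characterises the symmetric frames. Such an R need not be symmetric — not valid.
(D) Pp → NPp (axiom 5) characterises the euclidean frames. Such an R need not be euclidean — not valid.
(E) Np → Pp is axiom D, which corresponds to seriality. Every such R is serial — valid.

B, E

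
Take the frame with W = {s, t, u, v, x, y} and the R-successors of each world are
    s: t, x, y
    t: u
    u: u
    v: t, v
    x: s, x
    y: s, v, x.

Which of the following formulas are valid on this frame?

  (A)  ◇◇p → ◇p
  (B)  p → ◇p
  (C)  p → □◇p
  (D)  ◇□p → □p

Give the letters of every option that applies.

none

R is not reflexive: not s R s.
R is not symmetric: s R t but not t R s.
R is not transitive: s R t and t R u but not s R u.
R is not euclidean: s R t and s R x but not t R x.
(A) ◇◇p → ◇p (the dual of axiom 4) characterises the transitive frames. R is not transitive — not valid.
(B) the dual of axiom T: valid iff R is reflexive. R is not reflexive — not valid.
(C) axiom B: valid iff R is symmetric. R is not symmetric — not valid.
(D) the dual of axiom 5: valid iff R is euclidean. R is not euclidean — not valid.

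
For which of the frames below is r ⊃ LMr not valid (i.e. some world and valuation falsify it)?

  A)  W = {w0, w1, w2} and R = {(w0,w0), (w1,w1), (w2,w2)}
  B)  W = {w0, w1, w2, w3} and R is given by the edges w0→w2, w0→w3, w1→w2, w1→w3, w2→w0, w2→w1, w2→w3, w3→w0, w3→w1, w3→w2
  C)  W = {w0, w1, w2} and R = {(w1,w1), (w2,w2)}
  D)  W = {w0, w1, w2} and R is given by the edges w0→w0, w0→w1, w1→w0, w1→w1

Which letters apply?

The schema r ⊃ LMr is axiom B; it is valid on a frame iff R is symmetric.
(A) R is symmetric (every R-edge is matched by its reverse), so the schema is valid here.
(B) R is symmetric (every R-edge is matched by its reverse), so the schema is valid here.
(C) R is symmetric (every R-edge is matched by its reverse), so the schema is valid here.
(D) R is symmetric (every R-edge is matched by its reverse), so the schema is valid here.

none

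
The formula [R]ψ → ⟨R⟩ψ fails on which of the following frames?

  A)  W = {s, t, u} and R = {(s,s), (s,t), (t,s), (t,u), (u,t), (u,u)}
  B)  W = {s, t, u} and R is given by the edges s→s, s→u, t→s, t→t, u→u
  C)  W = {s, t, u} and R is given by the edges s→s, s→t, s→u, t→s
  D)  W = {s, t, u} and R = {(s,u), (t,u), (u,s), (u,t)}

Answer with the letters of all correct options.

The schema [R]ψ → ⟨R⟩ψ is axiom D; it is valid on a frame iff R is serial.
(A) R is serial (every world has an R-successor), so the schema is valid here.
(B) R is serial (every world has an R-successor), so the schema is valid here.
(C) R is not serial (u has no R-successor), so the schema fails here.
(D) R is serial (every world has an R-successor), so the schema is valid here.

C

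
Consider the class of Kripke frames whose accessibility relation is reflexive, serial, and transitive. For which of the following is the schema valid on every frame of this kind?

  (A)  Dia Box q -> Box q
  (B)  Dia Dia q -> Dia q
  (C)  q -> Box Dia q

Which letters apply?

B

(A) the dual of axiom 5: valid iff R is euclidean. Such an R need not be euclidean — not valid.
(B) Dia Dia q -> Dia q is the dual of axiom 4; it is valid on a frame exactly when R is transitive. Every such R is transitive, so valid.
(C) q -> Box Dia q is axiom B, which corresponds to symmetry. Such an R need not be symmetric — not valid.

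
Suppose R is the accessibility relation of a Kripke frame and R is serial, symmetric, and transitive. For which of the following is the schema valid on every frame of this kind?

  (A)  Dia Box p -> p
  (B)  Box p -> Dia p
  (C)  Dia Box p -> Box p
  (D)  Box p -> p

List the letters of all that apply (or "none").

A, B, C, D

A serial symmetric transitive relation is reflexive (take any v with uRv; symmetry gives vRu and transitivity gives uRu), hence an equivalence relation.
(A) Dia Box p -> p is the dual of axiom B, which corresponds to symmetry. Every such R is symmetric — valid.
(B) Box p -> Dia p is axiom D; it is valid on a frame exactly when R is serial. Every such R is serial, so valid.
(C) Dia Box p -> Box p is the dual of axiom 5, which corresponds to the euclidean property. Every such R is euclidean — valid.
(D) axiom T: valid iff R is reflexive. Every such R is reflexive — valid.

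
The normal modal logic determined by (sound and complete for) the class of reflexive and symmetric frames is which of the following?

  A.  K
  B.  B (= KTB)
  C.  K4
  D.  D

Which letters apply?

(A) K is determined by the class of arbitrary frames.
(B) B (= KTB) is determined by exactly this class.
(C) K4 is determined by the class of transitive frames.
(D) D is determined by the class of serial frames.

B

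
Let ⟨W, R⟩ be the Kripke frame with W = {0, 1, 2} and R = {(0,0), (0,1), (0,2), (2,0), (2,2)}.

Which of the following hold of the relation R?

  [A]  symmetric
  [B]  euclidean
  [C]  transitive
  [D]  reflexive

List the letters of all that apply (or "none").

(A) not symmetric: 0 R 1 but not 1 R 0.
(B) not euclidean: 0 R 1 and 0 R 0 but not 1 R 0.
(C) not transitive: 2 R 0 and 0 R 1 but not 2 R 1.
(D) not reflexive: not 1 R 1.

none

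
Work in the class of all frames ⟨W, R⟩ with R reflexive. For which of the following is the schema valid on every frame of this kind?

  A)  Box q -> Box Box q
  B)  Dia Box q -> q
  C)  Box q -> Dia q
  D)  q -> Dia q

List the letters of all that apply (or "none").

C, D

A reflexive relation is serial.
(A) axiom 4: valid iff R is transitive. Such an R need not be transitive — not valid.
(B) Dia Box q -> q is the dual of axiom B; it is valid on a frame exactly when R is symmetric. Such an R need not be symmetric, so not valid.
(C) Box q -> Dia q (axiom D) characterises the serial frames. Every such R is serial — valid.
(D) q -> Dia q is the dual of axiom T, which corresponds to reflexivity. Every such R is reflexive — valid.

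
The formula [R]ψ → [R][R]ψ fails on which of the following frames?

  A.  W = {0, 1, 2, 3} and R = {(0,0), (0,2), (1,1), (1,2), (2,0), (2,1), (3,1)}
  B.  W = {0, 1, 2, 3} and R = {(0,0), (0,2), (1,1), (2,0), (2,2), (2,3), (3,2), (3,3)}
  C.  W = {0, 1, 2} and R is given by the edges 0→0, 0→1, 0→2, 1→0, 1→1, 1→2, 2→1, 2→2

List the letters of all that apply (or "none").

The schema [R]ψ → [R][R]ψ is axiom 4; it is valid on a frame iff R is transitive.
(A) R is not transitive (0 R 2 and 2 R 1 but not 0 R 1), so the schema fails here.
(B) R is not transitive (0 R 2 and 2 R 3 but not 0 R 3), so the schema fails here.
(C) R is not transitive (2 R 1 and 1 R 0 but not 2 R 0), so the schema fails here.

A, B, C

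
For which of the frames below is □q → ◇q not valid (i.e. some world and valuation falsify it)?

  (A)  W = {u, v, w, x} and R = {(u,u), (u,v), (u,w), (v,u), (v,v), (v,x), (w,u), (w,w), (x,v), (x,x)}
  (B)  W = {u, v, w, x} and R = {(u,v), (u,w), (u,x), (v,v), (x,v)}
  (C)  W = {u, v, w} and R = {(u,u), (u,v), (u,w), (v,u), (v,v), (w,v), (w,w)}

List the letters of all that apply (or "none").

B

The schema □q → ◇q is axiom D; it is valid on a frame iff R is serial.
(A) R is serial (every world has an R-successor), so the schema is valid here.
(B) R is not serial (w has no R-successor), so the schema fails here.
(C) R is serial (every world has an R-successor), so the schema is valid here.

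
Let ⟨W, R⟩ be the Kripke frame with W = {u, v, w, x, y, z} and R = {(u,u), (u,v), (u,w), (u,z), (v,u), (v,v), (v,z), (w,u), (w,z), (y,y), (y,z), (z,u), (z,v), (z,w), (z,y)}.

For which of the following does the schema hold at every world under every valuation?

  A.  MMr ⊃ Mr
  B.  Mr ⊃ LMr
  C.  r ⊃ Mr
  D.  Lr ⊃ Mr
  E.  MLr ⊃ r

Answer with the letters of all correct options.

E

R is not reflexive: not w R w.
R is symmetric: every R-edge is matched by its reverse.
R is not transitive: u R z and z R y but not u R y.
R is not euclidean: u R v and u R w but not v R w.
R is not serial: x has no R-successor.
(A) MMr ⊃ Mr (the dual of axiom 4) characterises the transitive frames. R is not transitive — not valid.
(B) Mr ⊃ LMr (axiom 5) characterises the euclidean frames. R is not euclidean — not valid.
(C) the dual of axiom T: valid iff R is reflexive. R is not reflexive — not valid.
(D) Lr ⊃ Mr is axiom D, which corresponds to seriality. R is not serial — not valid.
(E) MLr ⊃ r is the dual of axiom B; it is valid on a frame exactly when R is symmetric. R is symmetric, so valid.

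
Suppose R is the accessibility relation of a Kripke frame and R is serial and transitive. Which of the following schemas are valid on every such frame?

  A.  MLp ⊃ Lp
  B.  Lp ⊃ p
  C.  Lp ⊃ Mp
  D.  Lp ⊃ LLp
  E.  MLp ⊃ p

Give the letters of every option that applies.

(A) the dual of axiom 5: valid iff R is euclidean. Such an R need not be euclidean — not valid.
(B) axiom T: valid iff R is reflexive. Such an R need not be reflexive — not valid.
(C) Lp ⊃ Mp (axiom D) characterises the serial frames. Every such R is serial — valid.
(D) axiom 4: valid iff R is transitive. Every such R is transitive — valid.
(E) MLp ⊃ p is the dual of axiom B, which corresponds to symmetry. Such an R need not be symmetric — not valid.

C, D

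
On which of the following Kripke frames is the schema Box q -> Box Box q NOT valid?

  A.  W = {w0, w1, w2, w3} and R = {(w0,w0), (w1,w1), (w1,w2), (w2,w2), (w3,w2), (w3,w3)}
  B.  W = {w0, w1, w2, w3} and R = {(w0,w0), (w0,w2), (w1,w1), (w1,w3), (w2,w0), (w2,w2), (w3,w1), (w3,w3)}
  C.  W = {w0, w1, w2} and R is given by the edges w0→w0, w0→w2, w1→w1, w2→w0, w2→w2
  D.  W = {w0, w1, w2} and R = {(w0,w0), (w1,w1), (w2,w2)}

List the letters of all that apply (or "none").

none

The schema Box q -> Box Box q is axiom 4; it is valid on a frame iff R is transitive.
(A) R is transitive (R is closed under composition), so the schema is valid here.
(B) R is transitive (R is closed under composition), so the schema is valid here.
(C) R is transitive (R is closed under composition), so the schema is valid here.
(D) R is transitive (R is closed under composition), so the schema is valid here.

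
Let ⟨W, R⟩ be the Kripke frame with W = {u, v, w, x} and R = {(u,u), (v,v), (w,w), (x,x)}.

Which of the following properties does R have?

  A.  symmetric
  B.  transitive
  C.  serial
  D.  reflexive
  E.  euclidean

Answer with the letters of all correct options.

A, B, C, D, E

(A) symmetric: every R-edge is matched by its reverse.
(B) transitive: R is closed under composition.
(C) serial: every world has an R-successor.
(D) reflexive: each world relates to itself.
(E) euclidean: any two R-successors of the same world are R-related.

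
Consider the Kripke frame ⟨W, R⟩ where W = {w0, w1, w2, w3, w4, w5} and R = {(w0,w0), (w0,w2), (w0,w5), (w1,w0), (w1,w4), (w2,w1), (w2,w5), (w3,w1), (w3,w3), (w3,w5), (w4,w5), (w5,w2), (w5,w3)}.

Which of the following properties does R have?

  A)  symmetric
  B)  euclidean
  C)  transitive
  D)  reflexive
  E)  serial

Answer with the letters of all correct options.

E

(A) not symmetric: w0 R w2 but not w2 R w0.
(B) not euclidean: w0 R w2 and w0 R w0 but not w2 R w0.
(C) not transitive: w0 R w2 and w2 R w1 but not w0 R w1.
(D) not reflexive: not w1 R w1.
(E) serial: every world has an R-successor.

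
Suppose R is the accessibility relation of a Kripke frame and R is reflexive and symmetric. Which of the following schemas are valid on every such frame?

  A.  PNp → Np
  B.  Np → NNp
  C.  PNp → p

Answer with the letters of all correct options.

C

Reflexive relations are serial.
(A) the dual of axiom 5: valid iff R is euclidean. Such an R need not be euclidean — not valid.
(B) axiom 4: valid iff R is transitive. Such an R need not be transitive — not valid.
(C) PNp → p is the dual of axiom B, which corresponds to symmetry. Every such R is symmetric — valid.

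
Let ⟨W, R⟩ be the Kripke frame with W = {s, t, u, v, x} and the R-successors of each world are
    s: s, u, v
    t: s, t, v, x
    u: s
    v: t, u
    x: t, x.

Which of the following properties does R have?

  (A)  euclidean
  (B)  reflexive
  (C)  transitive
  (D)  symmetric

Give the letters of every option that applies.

(A) not euclidean: s R u and s R v but not u R v.
(B) not reflexive: not u R u.
(C) not transitive: s R v and v R t but not s R t.
(D) not symmetric: s R v but not v R s.

none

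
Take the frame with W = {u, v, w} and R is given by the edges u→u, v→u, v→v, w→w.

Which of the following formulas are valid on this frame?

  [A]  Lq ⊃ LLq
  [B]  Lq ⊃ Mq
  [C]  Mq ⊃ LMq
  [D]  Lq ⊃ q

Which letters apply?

A, B, D

R is reflexive: each world relates to itself.
R is transitive: R is closed under composition.
R is not euclidean: v R u and v R v but not u R v.
R is serial: every world has an R-successor.
(A) Lq ⊃ LLq is axiom 4, which corresponds to transitivity. R is transitive — valid.
(B) axiom D: valid iff R is serial. R is serial — valid.
(C) axiom 5: valid iff R is euclidean. R is not euclidean — not valid.
(D) Lq ⊃ q is axiom T; it is valid on a frame exactly when R is reflexive. R is reflexive, so valid.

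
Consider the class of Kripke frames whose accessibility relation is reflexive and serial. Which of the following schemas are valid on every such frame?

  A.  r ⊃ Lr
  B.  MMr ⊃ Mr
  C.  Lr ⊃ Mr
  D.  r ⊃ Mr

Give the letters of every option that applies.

(A) r ⊃ Lr is equivalent to ◇p→p; it holds exactly when R ⊆ identity. Such an R need not be a subset of the identity — not valid.
(B) MMr ⊃ Mr (the dual of axiom 4) characterises the transitive frames. Such an R need not be transitive — not valid.
(C) axiom D: valid iff R is serial. Every such R is serial — valid.
(D) r ⊃ Mr (the dual of axiom T) characterises the reflexive frames. Every such R is reflexive — valid.

C, D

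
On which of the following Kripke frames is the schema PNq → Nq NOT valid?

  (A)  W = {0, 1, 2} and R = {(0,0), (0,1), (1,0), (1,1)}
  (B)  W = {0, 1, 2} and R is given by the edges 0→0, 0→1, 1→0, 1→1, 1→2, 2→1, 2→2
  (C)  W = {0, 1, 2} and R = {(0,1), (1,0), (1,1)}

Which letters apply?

B, C

The schema PNq → Nq is the dual of axiom 5; it is valid on a frame iff R is euclidean.
(A) R is euclidean (any two R-successors of the same world are R-related), so the schema is valid here.
(B) R is not euclidean (1 R 0 and 1 R 2 but not 0 R 2), so the schema fails here.
(C) R is not euclidean (1 R 0 and 1 R 0 but not 0 R 0), so the schema fails here.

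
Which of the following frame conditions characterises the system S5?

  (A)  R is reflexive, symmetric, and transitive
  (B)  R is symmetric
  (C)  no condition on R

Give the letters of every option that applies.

(A) S5 is sound and complete for exactly this class.
(B) this class determines KB, not S5.
(C) this class determines K, not S5.

A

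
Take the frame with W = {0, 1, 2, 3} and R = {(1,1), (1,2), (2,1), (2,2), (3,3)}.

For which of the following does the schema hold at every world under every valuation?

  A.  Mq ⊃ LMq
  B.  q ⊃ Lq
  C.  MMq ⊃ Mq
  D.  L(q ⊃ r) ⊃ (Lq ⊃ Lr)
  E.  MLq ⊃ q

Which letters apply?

A, C, D, E

R is symmetric: every R-edge is matched by its reverse.
R is transitive: R is closed under composition.
R is euclidean: any two R-successors of the same world are R-related.
R is not a subset of the identity: 1 R 2 with 1 ≠ 2.
(A) Mq ⊃ LMq is axiom 5; it is valid on a frame exactly when R is euclidean. R is euclidean, so valid.
(B) q ⊃ Lq is equivalent to ◇p→p; it holds exactly when R ⊆ identity. Here R ⊄ identity — not valid.
(C) the dual of axiom 4: valid iff R is transitive. R is transitive — valid.
(D) this is just K, valid on every normal frame.
(E) MLq ⊃ q is the dual of axiom B, which corresponds to symmetry. R is symmetric — valid.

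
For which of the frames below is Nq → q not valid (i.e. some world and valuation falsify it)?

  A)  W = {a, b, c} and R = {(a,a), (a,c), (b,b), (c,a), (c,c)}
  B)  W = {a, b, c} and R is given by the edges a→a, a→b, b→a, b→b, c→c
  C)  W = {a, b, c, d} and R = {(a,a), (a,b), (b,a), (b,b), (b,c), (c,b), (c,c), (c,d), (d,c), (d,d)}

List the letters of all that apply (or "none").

none

The schema Nq → q is axiom T; it is valid on a frame iff R is reflexive.
(A) R is reflexive (each world relates to itself), so the schema is valid here.
(B) R is reflexive (each world relates to itself), so the schema is valid here.
(C) R is reflexive (each world relates to itself), so the schema is valid here.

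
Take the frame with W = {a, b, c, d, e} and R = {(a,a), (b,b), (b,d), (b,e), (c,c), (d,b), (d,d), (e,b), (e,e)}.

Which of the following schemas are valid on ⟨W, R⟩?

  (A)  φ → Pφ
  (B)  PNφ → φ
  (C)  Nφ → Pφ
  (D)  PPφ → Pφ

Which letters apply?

A, B, C

R is reflexive: each world relates to itself.
R is symmetric: every R-edge is matched by its reverse.
R is not transitive: d R b and b R e but not d R e.
R is serial: every world has an R-successor.
(A) the dual of axiom T: valid iff R is reflexive. R is reflexive — valid.
(B) PNφ → φ is the dual of axiom B, which corresponds to symmetry. R is symmetric — valid.
(C) Nφ → Pφ is axiom D; it is valid on a frame exactly when R is serial. R is serial, so valid.
(D) the dual of axiom 4: valid iff R is transitive. R is not transitive — not valid.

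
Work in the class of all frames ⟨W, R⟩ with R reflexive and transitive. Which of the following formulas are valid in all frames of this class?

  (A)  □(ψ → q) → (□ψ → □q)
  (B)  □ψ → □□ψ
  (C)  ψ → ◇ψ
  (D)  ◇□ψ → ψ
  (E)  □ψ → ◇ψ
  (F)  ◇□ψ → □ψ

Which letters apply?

Reflexive relations are serial.
(A) □(ψ → q) → (□ψ → □q) is the K axiom; it holds on all frames — valid.
(B) □ψ → □□ψ is axiom 4; it is valid on a frame exactly when R is transitive. Every such R is transitive, so valid.
(C) the dual of axiom T: valid iff R is reflexive. Every such R is reflexive — valid.
(D) ◇□ψ → ψ is the dual of axiom B; it is valid on a frame exactly when R is symmetric. Such an R need not be symmetric, so not valid.
(E) axiom D: valid iff R is serial. Every such R is serial — valid.
(F) the dual of axiom 5: valid iff R is euclidean. Such an R need not be euclidean — not valid.

A, B, C, E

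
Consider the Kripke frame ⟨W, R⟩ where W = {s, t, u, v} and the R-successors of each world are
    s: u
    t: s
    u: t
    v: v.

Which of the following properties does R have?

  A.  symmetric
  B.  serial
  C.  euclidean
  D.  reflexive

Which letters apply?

(A) not symmetric: s R u but not u R s.
(B) serial: every world has an R-successor.
(C) not euclidean: s R u and s R u but not u R u.
(D) not reflexive: not s R s.

B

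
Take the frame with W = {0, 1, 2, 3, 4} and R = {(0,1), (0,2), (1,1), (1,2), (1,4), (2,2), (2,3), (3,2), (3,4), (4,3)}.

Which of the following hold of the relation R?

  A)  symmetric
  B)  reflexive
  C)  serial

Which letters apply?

(A) not symmetric: 0 R 1 but not 1 R 0.
(B) not reflexive: not 0 R 0.
(C) serial: every world has an R-successor.

C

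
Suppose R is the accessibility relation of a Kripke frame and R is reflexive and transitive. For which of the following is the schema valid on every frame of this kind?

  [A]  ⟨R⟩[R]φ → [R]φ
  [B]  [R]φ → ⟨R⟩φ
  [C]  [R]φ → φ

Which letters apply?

Reflexive relations are serial.
(A) ⟨R⟩[R]φ → [R]φ (the dual of axiom 5) characterises the euclidean frames. Such an R need not be euclidean — not valid.
(B) [R]φ → ⟨R⟩φ (axiom D) characterises the serial frames. Every such R is serial — valid.
(C) [R]φ → φ is axiom T, which corresponds to reflexivity. Every such R is reflexive — valid.

B, C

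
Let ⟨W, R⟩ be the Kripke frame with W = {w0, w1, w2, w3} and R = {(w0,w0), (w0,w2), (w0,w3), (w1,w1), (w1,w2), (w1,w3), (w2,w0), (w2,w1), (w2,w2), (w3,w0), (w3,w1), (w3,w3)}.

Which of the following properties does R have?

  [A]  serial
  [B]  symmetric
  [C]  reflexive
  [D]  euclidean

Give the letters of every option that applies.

(A) serial: every world has an R-successor.
(B) symmetric: every R-edge is matched by its reverse.
(C) reflexive: each world relates to itself.
(D) not euclidean: w0 R w2 and w0 R w3 but not w2 R w3.

A, B, C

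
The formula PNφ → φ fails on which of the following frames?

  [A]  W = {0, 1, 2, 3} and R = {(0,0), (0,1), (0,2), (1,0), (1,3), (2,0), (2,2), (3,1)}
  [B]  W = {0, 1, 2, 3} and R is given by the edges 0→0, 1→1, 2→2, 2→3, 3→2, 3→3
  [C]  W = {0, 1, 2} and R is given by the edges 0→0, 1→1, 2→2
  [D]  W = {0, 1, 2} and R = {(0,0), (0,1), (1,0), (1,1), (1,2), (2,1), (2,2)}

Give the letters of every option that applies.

none

The schema PNφ → φ is the dual of axiom B; it is valid on a frame iff R is symmetric.
(A) R is symmetric (every R-edge is matched by its reverse), so the schema is valid here.
(B) R is symmetric (every R-edge is matched by its reverse), so the schema is valid here.
(C) R is symmetric (every R-edge is matched by its reverse), so the schema is valid here.
(D) R is symmetric (every R-edge is matched by its reverse), so the schema is valid here.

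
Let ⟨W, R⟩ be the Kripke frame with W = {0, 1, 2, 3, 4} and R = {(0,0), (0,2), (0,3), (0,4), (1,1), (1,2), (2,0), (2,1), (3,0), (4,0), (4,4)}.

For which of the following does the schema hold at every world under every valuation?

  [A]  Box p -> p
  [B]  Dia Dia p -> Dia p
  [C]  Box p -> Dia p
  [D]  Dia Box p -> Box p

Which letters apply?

C

R is not reflexive: not 2 R 2.
R is not transitive: 0 R 2 and 2 R 1 but not 0 R 1.
R is not euclidean: 0 R 2 and 0 R 3 but not 2 R 3.
R is serial: every world has an R-successor.
(A) axiom T: valid iff R is reflexive. R is not reflexive — not valid.
(B) Dia Dia p -> Dia p is the dual of axiom 4, which corresponds to transitivity. R is not transitive — not valid.
(C) Box p -> Dia p is axiom D, which corresponds to seriality. R is serial — valid.
(D) Dia Box p -> Box p is the dual of axiom 5, which corresponds to the euclidean property. R is not euclidean — not valid.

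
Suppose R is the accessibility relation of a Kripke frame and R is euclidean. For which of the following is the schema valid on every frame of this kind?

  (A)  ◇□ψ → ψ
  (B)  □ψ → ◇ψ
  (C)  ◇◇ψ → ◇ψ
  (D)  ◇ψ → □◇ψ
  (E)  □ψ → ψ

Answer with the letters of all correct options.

D

(A) ◇□ψ → ψ (the dual of axiom B) characterises the symmetric frames. Such an R need not be symmetric — not valid.
(B) axiom D: valid iff R is serial. Such an R need not be serial — not valid.
(C) ◇◇ψ → ◇ψ is the dual of axiom 4; it is valid on a frame exactly when R is transitive. Such an R need not be transitive, so not valid.
(D) ◇ψ → □◇ψ is axiom 5; it is valid on a frame exactly when R is euclidean. Every such R is euclidean, so valid.
(E) axiom T: valid iff R is reflexive. Such an R need not be reflexive — not valid.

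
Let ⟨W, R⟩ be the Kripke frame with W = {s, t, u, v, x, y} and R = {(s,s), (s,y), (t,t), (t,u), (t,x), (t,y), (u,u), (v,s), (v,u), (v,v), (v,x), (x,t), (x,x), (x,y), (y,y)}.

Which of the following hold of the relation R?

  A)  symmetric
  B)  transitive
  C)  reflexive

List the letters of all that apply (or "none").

C

(A) not symmetric: s R y but not y R s.
(B) not transitive: v R s and s R y but not v R y.
(C) reflexive: each world relates to itself.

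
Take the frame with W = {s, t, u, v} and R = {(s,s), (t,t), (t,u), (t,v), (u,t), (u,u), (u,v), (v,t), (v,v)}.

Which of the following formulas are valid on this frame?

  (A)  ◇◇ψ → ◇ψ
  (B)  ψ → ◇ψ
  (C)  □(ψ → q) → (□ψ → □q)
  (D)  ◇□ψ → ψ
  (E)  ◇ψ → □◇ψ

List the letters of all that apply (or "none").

B, C

R is reflexive: each world relates to itself.
R is not symmetric: u R v but not v R u.
R is not transitive: v R t and t R u but not v R u.
R is not euclidean: t R v and t R u but not v R u.
(A) the dual of axiom 4: valid iff R is transitive. R is not transitive — not valid.
(B) the dual of axiom T: valid iff R is reflexive. R is reflexive — valid.
(C) □(ψ → q) → (□ψ → □q) is the K axiom; it holds on all frames — valid.
(D) the dual of axiom B: valid iff R is symmetric. R is not symmetric — not valid.
(E) ◇ψ → □◇ψ (axiom 5) characterises the euclidean frames. R is not euclidean — not valid.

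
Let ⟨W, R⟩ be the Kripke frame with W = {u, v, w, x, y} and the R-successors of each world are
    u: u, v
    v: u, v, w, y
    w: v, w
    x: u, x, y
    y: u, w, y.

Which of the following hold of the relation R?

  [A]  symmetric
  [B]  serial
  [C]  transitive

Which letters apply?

B

(A) not symmetric: v R y but not y R v.
(B) serial: every world has an R-successor.
(C) not transitive: u R v and v R w but not u R w.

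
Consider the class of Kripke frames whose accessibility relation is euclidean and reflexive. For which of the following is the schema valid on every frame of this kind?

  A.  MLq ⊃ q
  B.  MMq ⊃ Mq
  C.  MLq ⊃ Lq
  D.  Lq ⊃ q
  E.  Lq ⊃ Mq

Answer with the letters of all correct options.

A reflexive euclidean relation is also symmetric (from wRw and wRv the euclidean condition gives vRw) and hence transitive; it is an equivalence relation.
(A) MLq ⊃ q (the dual of axiom B) characterises the symmetric frames. Every such R is symmetric — valid.
(B) MMq ⊃ Mq is the dual of axiom 4; it is valid on a frame exactly when R is transitive. Every such R is transitive, so valid.
(C) MLq ⊃ Lq is the dual of axiom 5, which corresponds to the euclidean property. Every such R is euclidean — valid.
(D) Lq ⊃ q (axiom T) characterises the reflexive frames. Every such R is reflexive — valid.
(E) Lq ⊃ Mq (axiom D) characterises the serial frames. Every such R is serial — valid.

A, B, C, D, E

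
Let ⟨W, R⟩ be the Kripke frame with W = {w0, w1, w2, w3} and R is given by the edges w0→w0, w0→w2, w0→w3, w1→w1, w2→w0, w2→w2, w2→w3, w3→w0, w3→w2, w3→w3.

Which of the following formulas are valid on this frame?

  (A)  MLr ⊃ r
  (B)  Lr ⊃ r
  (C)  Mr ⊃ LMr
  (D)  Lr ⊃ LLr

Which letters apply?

A, B, C, D

R is reflexive: each world relates to itself.
R is symmetric: every R-edge is matched by its reverse.
R is transitive: R is closed under composition.
R is euclidean: any two R-successors of the same world are R-related.
(A) MLr ⊃ r is the dual of axiom B; it is valid on a frame exactly when R is symmetric. R is symmetric, so valid.
(B) Lr ⊃ r is axiom T; it is valid on a frame exactly when R is reflexive. R is reflexive, so valid.
(C) Mr ⊃ LMr is axiom 5; it is valid on a frame exactly when R is euclidean. R is euclidean, so valid.
(D) axiom 4: valid iff R is transitive. R is transitive — valid.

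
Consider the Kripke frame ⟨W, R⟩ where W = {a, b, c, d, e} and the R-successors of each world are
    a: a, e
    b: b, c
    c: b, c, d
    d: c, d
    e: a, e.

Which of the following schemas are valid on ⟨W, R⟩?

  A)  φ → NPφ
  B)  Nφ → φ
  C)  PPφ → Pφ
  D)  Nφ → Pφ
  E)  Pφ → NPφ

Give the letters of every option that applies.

R is reflexive: each world relates to itself.
R is symmetric: every R-edge is matched by its reverse.
R is not transitive: b R c and c R d but not b R d.
R is not euclidean: c R b and c R d but not b R d.
R is serial: every world has an R-successor.
(A) φ → NPφ (axiom B) characterises the symmetric frames. R is symmetric — valid.
(B) axiom T: valid iff R is reflexive. R is reflexive — valid.
(C) PPφ → Pφ is the dual of axiom 4; it is valid on a frame exactly when R is transitive. R is not transitive, so not valid.
(D) Nφ → Pφ is axiom D; it is valid on a frame exactly when R is serial. R is serial, so valid.
(E) axiom 5: valid iff R is euclidean. R is not euclidean — not valid.

A, B, D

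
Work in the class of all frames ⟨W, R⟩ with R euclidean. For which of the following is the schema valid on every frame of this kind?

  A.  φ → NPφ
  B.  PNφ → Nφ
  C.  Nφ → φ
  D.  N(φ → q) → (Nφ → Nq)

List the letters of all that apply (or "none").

(A) φ → NPφ is axiom B; it is valid on a frame exactly when R is symmetric. Such an R need not be symmetric, so not valid.
(B) PNφ → Nφ is the dual of axiom 5, which corresponds to the euclidean property. Every such R is euclidean — valid.
(C) Nφ → φ (axiom T) characterises the reflexive frames. Such an R need not be reflexive — not valid.
(D) N(φ → q) → (Nφ → Nq) is axiom K, valid on every Kripke frame — valid.

B, D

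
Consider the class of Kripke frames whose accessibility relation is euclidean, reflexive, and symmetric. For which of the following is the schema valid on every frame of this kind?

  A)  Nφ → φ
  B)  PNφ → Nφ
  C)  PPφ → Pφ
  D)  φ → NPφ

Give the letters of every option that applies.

A relation that is euclidean, reflexive, and symmetric is also serial and transitive.
(A) axiom T: valid iff R is reflexive. Every such R is reflexive — valid.
(B) PNφ → Nφ (the dual of axiom 5) characterises the euclidean frames. Every such R is euclidean — valid.
(C) PPφ → Pφ is the dual of axiom 4, which corresponds to transitivity. Every such R is transitive — valid.
(D) φ → NPφ is axiom B, which corresponds to symmetry. Every such R is symmetric — valid.

A, B, C, D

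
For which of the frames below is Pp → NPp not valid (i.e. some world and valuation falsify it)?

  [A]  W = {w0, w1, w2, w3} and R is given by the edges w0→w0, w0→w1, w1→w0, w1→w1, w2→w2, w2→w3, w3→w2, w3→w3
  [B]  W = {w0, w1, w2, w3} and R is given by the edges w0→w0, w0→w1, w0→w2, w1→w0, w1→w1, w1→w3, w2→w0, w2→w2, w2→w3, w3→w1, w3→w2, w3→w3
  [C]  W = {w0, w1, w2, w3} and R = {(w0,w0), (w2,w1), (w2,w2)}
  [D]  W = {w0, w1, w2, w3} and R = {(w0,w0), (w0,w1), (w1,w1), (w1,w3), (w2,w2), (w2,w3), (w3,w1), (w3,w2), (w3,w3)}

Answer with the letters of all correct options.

The schema Pp → NPp is axiom 5; it is valid on a frame iff R is euclidean.
(A) R is euclidean (any two R-successors of the same world are R-related), so the schema is valid here.
(B) R is not euclidean (w0 R w1 and w0 R w2 but not w1 R w2), so the schema fails here.
(C) R is not euclidean (w2 R w1 and w2 R w2 but not w1 R w2), so the schema fails here.
(D) R is not euclidean (w0 R w1 and w0 R w0 but not w1 R w0), so the schema fails here.

B, C, D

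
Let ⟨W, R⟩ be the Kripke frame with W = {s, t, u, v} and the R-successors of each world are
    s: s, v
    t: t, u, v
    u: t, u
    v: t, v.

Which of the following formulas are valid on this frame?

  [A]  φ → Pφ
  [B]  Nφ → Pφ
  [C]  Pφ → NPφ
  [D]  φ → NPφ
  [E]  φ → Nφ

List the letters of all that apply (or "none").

A, B

R is reflexive: each world relates to itself.
R is not symmetric: s R v but not v R s.
R is not euclidean: s R v and s R s but not v R s.
R is serial: every world has an R-successor.
R is not a subset of the identity: s R v with s ≠ v.
(A) φ → Pφ is the dual of axiom T, which corresponds to reflexivity. R is reflexive — valid.
(B) axiom D: valid iff R is serial. R is serial — valid.
(C) axiom 5: valid iff R is euclidean. R is not euclidean — not valid.
(D) axiom B: valid iff R is symmetric. R is not symmetric — not valid.
(E) φ → Nφ (equivalent to ◇p→p) corresponds to R being a subset of the identity. Here R ⊄ identity, so not valid.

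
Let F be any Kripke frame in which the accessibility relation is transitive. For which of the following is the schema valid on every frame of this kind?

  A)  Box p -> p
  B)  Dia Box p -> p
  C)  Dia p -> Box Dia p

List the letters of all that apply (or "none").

none

(A) Box p -> p is axiom T; it is valid on a frame exactly when R is reflexive. Such an R need not be reflexive, so not valid.
(B) Dia Box p -> p is the dual of axiom B, which corresponds to symmetry. Such an R need not be symmetric — not valid.
(C) Dia p -> Box Dia p (axiom 5) characterises the euclidean frames. Such an R need not be euclidean — not valid.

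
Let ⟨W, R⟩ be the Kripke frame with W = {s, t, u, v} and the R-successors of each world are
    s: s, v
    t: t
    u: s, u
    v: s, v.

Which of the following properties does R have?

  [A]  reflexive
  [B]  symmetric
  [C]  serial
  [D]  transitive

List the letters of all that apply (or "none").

A, C

(A) reflexive: each world relates to itself.
(B) not symmetric: u R s but not s R u.
(C) serial: every world has an R-successor.
(D) not transitive: u R s and s R v but not u R v.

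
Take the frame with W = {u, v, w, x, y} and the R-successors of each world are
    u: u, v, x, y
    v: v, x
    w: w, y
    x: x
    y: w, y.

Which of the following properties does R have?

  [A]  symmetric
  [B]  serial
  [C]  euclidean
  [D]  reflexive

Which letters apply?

B, D

(A) not symmetric: u R v but not v R u.
(B) serial: every world has an R-successor.
(C) not euclidean: u R v and u R u but not v R u.
(D) reflexive: each world relates to itself.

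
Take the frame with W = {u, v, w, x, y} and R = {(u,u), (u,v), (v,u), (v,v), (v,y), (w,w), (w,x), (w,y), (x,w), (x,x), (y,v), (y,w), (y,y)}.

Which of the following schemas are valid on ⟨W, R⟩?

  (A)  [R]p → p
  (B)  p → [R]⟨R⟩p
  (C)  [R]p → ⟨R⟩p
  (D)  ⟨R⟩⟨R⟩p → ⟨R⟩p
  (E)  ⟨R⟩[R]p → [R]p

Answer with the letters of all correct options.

R is reflexive: each world relates to itself.
R is symmetric: every R-edge is matched by its reverse.
R is not transitive: u R v and v R y but not u R y.
R is not euclidean: v R u and v R y but not u R y.
R is serial: every world has an R-successor.
(A) [R]p → p is axiom T; it is valid on a frame exactly when R is reflexive. R is reflexive, so valid.
(B) p → [R]⟨R⟩p is axiom B; it is valid on a frame exactly when R is symmetric. R is symmetric, so valid.
(C) [R]p → ⟨R⟩p (axiom D) characterises the serial frames. R is serial — valid.
(D) ⟨R⟩⟨R⟩p → ⟨R⟩p (the dual of axiom 4) characterises the transitive frames. R is not transitive — not valid.
(E) ⟨R⟩[R]p → [R]p (the dual of axiom 5) characterises the euclidean frames. R is not euclidean — not valid.

A, B, C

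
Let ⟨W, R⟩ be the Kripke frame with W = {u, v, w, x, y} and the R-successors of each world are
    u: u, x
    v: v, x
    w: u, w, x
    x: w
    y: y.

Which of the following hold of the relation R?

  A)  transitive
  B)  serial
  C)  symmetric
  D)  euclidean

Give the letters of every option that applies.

(A) not transitive: u R x and x R w but not u R w.
(B) serial: every world has an R-successor.
(C) not symmetric: u R x but not x R u.
(D) not euclidean: u R x and u R u but not x R u.

B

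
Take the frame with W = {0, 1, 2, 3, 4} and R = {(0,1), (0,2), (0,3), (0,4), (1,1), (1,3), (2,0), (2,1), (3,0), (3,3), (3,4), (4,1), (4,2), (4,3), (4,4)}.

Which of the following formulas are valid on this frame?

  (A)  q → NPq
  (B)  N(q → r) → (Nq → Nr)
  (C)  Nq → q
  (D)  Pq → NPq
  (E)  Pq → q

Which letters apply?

R is not reflexive: not 0 R 0.
R is not symmetric: 0 R 1 but not 1 R 0.
R is not euclidean: 0 R 1 and 0 R 2 but not 1 R 2.
R is not a subset of the identity: 0 R 1 with 0 ≠ 1.
(A) axiom B: valid iff R is symmetric. R is not symmetric — not valid.
(B) N(q → r) → (Nq → Nr) is the K axiom; it holds on all frames — valid.
(C) Nq → q is axiom T, which corresponds to reflexivity. R is not reflexive — not valid.
(D) Pq → NPq (axiom 5) characterises the euclidean frames. R is not euclidean — not valid.
(E) Pq → q (the converse of T) corresponds to R being a subset of the identity. Here R ⊄ identity, so not valid.

B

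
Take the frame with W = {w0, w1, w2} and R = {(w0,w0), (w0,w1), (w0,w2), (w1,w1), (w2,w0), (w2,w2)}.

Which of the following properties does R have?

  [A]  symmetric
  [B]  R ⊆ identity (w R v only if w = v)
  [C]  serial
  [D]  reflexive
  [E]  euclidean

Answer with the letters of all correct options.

(A) not symmetric: w0 R w1 but not w1 R w0.
(B) not ⊆ identity: w0 R w1 with w0 ≠ w1.
(C) serial: every world has an R-successor.
(D) reflexive: each world relates to itself.
(E) not euclidean: w0 R w1 and w0 R w0 but not w1 R w0.

C, D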